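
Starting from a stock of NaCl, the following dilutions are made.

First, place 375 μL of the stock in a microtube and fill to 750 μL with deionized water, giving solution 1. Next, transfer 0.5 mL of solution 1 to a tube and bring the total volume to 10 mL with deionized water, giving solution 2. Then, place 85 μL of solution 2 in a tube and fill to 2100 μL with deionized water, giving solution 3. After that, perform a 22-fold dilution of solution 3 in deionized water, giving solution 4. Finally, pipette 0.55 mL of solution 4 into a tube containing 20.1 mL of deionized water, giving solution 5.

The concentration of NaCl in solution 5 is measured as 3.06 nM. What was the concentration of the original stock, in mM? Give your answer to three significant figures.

Step 1: 375 μL brought to 750 μL → factor 750/375 = 2
Step 2: 0.5 mL brought to 10 mL → factor 10/0.5 = 20
Step 3: 85 μL brought to 2100 μL → factor 2100/85 = 24.706
Step 4: 22-fold → factor 22
Step 5: 0.55 mL + 20.1 mL = 20.65 mL total → factor 20.65/0.55 = 37.545
Overall dilution factor = 2 × 20 × 24.706 × 22 × 37.545 = 8.1628 × 10^5
Stock = 3.06 nM × 8.1628 × 10^5 = 2.498 × 10^6 nM = 2.50 mM

2.50 mM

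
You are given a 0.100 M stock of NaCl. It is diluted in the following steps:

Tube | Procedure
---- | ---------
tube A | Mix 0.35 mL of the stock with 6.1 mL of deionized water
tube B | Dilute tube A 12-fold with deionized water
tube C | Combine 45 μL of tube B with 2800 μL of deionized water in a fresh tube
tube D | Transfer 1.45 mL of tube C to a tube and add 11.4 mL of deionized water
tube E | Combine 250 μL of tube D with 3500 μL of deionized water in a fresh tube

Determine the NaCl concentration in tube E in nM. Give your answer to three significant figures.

53.8 nM

Step 1: 0.35 mL + 6.1 mL = 6.45 mL total → factor 6.45/0.35 = 18.429
Step 2: 12-fold → factor 12
Step 3: 45 μL + 2800 μL = 2845 μL total → factor 2845/45 = 63.222
Step 4: 1.45 mL + 11.4 mL = 12.85 mL total → factor 12.85/1.45 = 8.8621
Step 5: 250 μL + 3500 μL = 3750 μL total → factor 3750/250 = 15
Overall dilution factor = 18.429 × 12 × 63.222 × 8.8621 × 15 = 1.8585 × 10^6
Final = 0.100 M / 1.8585 × 10^6 = 5.381 × 10^-8 M = 53.8 nM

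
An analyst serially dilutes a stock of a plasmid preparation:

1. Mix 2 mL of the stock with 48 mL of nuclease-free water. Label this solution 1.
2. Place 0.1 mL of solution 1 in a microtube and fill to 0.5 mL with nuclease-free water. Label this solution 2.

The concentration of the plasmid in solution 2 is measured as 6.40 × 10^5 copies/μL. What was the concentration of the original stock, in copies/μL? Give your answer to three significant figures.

Step 1: 2 mL + 48 mL = 50 mL total → factor 50/2 = 25
Step 2: 0.1 mL brought to 0.5 mL → factor 0.5/0.1 = 5
Overall dilution factor = 25 × 5 = 125
Stock = 6.40 × 10^5 copies/μL × 125 = 8.00 × 10^7 copies/μL

8.00 × 10^7 copies/μL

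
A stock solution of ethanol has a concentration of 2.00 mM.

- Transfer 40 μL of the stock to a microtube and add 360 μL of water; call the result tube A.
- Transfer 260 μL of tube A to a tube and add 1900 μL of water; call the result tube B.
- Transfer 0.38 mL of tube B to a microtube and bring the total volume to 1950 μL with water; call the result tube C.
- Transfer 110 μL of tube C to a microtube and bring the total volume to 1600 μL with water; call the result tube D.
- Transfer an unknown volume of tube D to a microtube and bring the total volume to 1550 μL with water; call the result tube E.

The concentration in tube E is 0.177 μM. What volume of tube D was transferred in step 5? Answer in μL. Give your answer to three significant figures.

851 μL

Step 1: 40 μL + 360 μL = 400 μL total → factor 400/40 = 10
Step 2: 260 μL + 1900 μL = 2160 μL total → factor 2160/260 = 8.3077
Step 3: 0.38 mL brought to 1950 μL → factor 1.95/0.38 = 5.1316
Step 4: 110 μL brought to 1600 μL → factor 1600/110 = 14.545
Step 5: v brought to 1550 μL → factor = 1550 μL/v
Product of known-step factors = 6201
Overall factor = 2.00 mM / (0.177 μM) = 11299
Step-5 factor = 11299 / 6201 = 1.8222
v = 1550 μL / 1.8222 = 851 μL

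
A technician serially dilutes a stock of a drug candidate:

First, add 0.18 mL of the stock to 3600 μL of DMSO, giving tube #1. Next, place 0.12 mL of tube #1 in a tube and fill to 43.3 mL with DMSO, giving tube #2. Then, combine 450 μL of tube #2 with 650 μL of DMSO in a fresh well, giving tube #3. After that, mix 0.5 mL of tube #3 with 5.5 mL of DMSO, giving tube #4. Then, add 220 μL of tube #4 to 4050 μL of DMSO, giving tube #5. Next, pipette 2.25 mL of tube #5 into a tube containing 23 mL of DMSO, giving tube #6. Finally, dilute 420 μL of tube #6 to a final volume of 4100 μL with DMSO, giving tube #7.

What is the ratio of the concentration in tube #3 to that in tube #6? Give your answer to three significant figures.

2.61 × 10^3

Step 1: 0.18 mL + 3600 μL = 3.78 mL total → factor 3.78/0.18 = 21
Step 2: 0.12 mL brought to 43.3 mL → factor 43.3/0.12 = 360.83
Step 3: 450 μL + 650 μL = 1100 μL total → factor 1100/450 = 2.4444
Step 4: 0.5 mL + 5.5 mL = 6 mL total → factor 6/0.5 = 12
Step 5: 220 μL + 4050 μL = 4270 μL total → factor 4270/220 = 19.409
Step 6: 2.25 mL + 23 mL = 25.25 mL total → factor 25.25/2.25 = 11.222
Dilution factor to tube #3 = 18523; to tube #6 = 4.8414 × 10^7
[tube #3]/[tube #6] = (factor to tube #6)/(factor to tube #3) = 4.8414 × 10^7/18523 = 2.61 × 10^3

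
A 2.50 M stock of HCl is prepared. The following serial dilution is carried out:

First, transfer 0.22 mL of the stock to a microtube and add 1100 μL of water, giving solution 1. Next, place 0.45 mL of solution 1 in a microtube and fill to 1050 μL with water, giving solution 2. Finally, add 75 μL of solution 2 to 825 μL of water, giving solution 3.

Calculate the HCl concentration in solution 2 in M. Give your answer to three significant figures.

0.179 M

Step 1: 0.22 mL + 1100 μL = 1.32 mL total → factor 1.32/0.22 = 6
Step 2: 0.45 mL brought to 1050 μL → factor 1.05/0.45 = 2.3333
Dilution factor through solution 2 = 6 × 2.3333 = 14
[solution 2] = 2.50 M / 14 = 0.179 M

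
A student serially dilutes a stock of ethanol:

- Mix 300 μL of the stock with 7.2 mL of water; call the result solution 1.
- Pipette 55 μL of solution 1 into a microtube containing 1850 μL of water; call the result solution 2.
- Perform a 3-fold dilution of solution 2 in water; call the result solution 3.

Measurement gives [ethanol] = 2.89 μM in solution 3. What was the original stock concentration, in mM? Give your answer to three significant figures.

7.51 mM

Step 1: 300 μL + 7.2 mL = 7500 μL total → factor 7500/300 = 25
Step 2: 55 μL + 1850 μL = 1905 μL total → factor 1905/55 = 34.636
Step 3: 3-fold → factor 3
Overall dilution factor = 25 × 34.636 × 3 = 2597.7
Stock = 2.89 μM × 2597.7 = 7507 μM = 7.51 mM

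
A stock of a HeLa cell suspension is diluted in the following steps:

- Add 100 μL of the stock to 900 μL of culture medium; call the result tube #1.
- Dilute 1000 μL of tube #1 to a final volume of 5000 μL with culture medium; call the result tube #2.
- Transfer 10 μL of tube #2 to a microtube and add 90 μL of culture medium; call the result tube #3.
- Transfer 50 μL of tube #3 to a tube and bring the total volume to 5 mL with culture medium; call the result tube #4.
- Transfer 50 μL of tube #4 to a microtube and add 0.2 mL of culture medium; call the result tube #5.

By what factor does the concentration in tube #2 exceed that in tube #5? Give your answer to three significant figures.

5.00 × 10^3

Step 1: 100 μL + 900 μL = 1000 μL total → factor 1000/100 = 10
Step 2: 1000 μL brought to 5000 μL → factor 5000/1000 = 5
Step 3: 10 μL + 90 μL = 100 μL total → factor 100/10 = 10
Step 4: 50 μL brought to 5 mL → factor 5000/50 = 100
Step 5: 50 μL + 0.2 mL = 250 μL total → factor 250/50 = 5
Dilution factor to tube #2 = 50; to tube #5 = 2.5 × 10^5
[tube #2]/[tube #5] = (factor to tube #5)/(factor to tube #2) = 2.5 × 10^5/50 = 5.00 × 10^3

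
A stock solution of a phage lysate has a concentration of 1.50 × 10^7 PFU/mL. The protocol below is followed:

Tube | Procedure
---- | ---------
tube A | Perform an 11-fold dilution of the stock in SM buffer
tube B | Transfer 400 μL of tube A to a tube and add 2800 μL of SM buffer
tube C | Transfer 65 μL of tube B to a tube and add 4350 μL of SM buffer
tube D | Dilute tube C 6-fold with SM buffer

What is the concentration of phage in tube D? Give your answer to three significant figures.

Step 1: 11-fold → factor 11
Step 2: 400 μL + 2800 μL = 3200 μL total → factor 3200/400 = 8
Step 3: 65 μL + 4350 μL = 4415 μL total → factor 4415/65 = 67.923
Step 4: 6-fold → factor 6
Overall dilution factor = 11 × 8 × 67.923 × 6 = 35863
Final = 1.50 × 10^7 PFU/mL / 35863 = 418 PFU/mL

418 PFU/mL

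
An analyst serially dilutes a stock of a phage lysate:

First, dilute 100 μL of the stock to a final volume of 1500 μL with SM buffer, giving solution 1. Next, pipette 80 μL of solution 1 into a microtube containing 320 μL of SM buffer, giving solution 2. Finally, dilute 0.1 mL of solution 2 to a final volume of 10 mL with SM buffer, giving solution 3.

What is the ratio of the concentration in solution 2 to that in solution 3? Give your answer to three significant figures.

100

Step 1: 100 μL brought to 1500 μL → factor 1500/100 = 15
Step 2: 80 μL + 320 μL = 400 μL total → factor 400/80 = 5
Step 3: 0.1 mL brought to 10 mL → factor 10/0.1 = 100
Dilution factor to solution 2 = 75; to solution 3 = 7500
[solution 2]/[solution 3] = (factor to solution 3)/(factor to solution 2) = 7500/75 = 100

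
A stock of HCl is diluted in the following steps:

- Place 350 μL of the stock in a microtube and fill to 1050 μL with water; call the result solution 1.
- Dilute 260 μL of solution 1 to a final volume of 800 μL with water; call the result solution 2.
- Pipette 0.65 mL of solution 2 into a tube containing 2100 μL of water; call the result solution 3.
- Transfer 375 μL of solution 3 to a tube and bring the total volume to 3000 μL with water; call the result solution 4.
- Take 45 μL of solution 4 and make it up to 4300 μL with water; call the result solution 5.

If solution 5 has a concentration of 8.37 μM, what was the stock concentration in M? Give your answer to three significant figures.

0.250 M

Step 1: 350 μL brought to 1050 μL → factor 1050/350 = 3
Step 2: 260 μL brought to 800 μL → factor 800/260 = 3.0769
Step 3: 0.65 mL + 2100 μL = 2.75 mL total → factor 2.75/0.65 = 4.2308
Step 4: 375 μL brought to 3000 μL → factor 3000/375 = 8
Step 5: 45 μL brought to 4300 μL → factor 4300/45 = 95.556
Overall dilution factor = 3 × 3.0769 × 4.2308 × 8 × 95.556 = 29854
Stock = 8.37 μM × 29854 = 2.499 × 10^5 μM = 0.250 M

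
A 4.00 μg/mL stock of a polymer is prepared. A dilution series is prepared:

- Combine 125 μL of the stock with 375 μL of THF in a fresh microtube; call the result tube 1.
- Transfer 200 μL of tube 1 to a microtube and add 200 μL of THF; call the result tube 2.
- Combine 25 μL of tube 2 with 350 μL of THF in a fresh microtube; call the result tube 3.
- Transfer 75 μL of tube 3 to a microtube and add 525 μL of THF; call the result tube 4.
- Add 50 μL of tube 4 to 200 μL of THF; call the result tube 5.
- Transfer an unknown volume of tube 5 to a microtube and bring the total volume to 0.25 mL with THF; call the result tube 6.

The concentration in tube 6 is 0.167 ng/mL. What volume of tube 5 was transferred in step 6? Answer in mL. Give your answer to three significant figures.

0.0501 mL

Step 1: 125 μL + 375 μL = 500 μL total → factor 500/125 = 4
Step 2: 200 μL + 200 μL = 400 μL total → factor 400/200 = 2
Step 3: 25 μL + 350 μL = 375 μL total → factor 375/25 = 15
Step 4: 75 μL + 525 μL = 600 μL total → factor 600/75 = 8
Step 5: 50 μL + 200 μL = 250 μL total → factor 250/50 = 5
Step 6: v brought to 0.25 mL → factor = 0.25 mL/v
Product of known-step factors = 4800
Overall factor = 4.00 μg/mL / (0.167 ng/mL) = 23952
Step-6 factor = 23952 / 4800 = 4.99
v = 0.25 mL / 4.99 = 0.0501 mL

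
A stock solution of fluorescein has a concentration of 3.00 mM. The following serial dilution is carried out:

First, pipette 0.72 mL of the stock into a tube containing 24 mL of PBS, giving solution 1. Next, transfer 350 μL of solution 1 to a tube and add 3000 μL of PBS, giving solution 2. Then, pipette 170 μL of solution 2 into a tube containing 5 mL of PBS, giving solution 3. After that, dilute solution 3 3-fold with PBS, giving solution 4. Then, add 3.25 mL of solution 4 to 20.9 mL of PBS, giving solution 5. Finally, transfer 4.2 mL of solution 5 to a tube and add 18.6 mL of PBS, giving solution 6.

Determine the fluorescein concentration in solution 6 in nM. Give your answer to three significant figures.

Step 1: 0.72 mL + 24 mL = 24.72 mL total → factor 24.72/0.72 = 34.333
Step 2: 350 μL + 3000 μL = 3350 μL total → factor 3350/350 = 9.5714
Step 3: 170 μL + 5 mL = 5170 μL total → factor 5170/170 = 30.412
Step 4: 3-fold → factor 3
Step 5: 3.25 mL + 20.9 mL = 24.15 mL total → factor 24.15/3.25 = 7.4308
Step 6: 4.2 mL + 18.6 mL = 22.8 mL total → factor 22.8/4.2 = 5.4286
Overall dilution factor = 34.333 × 9.5714 × 30.412 × 3 × 7.4308 × 5.4286 = 1.2094 × 10^6
Final = 3.00 mM / 1.2094 × 10^6 = 2.481 × 10^-6 mM = 2.48 nM

2.48 nM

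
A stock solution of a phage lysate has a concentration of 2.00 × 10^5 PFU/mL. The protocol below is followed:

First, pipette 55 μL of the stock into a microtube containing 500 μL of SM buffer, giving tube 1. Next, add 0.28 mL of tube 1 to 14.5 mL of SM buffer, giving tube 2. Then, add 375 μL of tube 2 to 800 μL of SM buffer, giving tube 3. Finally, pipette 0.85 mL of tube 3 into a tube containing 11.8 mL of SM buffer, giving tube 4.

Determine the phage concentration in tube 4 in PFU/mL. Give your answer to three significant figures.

Step 1: 55 μL + 500 μL = 555 μL total → factor 555/55 = 10.091
Step 2: 0.28 mL + 14.5 mL = 14.78 mL total → factor 14.78/0.28 = 52.786
Step 3: 375 μL + 800 μL = 1175 μL total → factor 1175/375 = 3.1333
Step 4: 0.85 mL + 11.8 mL = 12.65 mL total → factor 12.65/0.85 = 14.882
Overall dilution factor = 10.091 × 52.786 × 3.1333 × 14.882 = 24838
Final = 2.00 × 10^5 PFU/mL / 24838 = 8.05 PFU/mL

8.05 PFU/mL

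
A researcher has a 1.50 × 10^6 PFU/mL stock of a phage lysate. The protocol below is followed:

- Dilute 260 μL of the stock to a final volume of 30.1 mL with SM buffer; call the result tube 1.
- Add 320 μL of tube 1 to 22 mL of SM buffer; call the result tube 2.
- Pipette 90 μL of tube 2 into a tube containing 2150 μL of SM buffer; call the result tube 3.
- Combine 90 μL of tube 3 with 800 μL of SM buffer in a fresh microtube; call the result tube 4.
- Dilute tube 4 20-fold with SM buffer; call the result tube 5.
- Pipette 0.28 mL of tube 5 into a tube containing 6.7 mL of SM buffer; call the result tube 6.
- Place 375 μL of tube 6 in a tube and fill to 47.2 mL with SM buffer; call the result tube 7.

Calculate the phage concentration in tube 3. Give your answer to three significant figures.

Step 1: 260 μL brought to 30.1 mL → factor 30100/260 = 115.77
Step 2: 320 μL + 22 mL = 22320 μL total → factor 22320/320 = 69.75
Step 3: 90 μL + 2150 μL = 2240 μL total → factor 2240/90 = 24.889
Dilution factor through tube 3 = 115.77 × 69.75 × 24.889 = 2.0098 × 10^5
[tube 3] = 1.50 × 10^6 PFU/mL / 2.0098 × 10^5 = 7.46 PFU/mL

7.46 PFU/mL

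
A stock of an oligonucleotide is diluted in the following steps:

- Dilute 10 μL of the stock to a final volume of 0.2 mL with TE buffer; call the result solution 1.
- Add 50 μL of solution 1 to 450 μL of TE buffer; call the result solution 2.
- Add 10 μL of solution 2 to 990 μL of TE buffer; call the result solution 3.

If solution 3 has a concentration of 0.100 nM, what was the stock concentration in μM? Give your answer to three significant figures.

2.00 μM

Step 1: 10 μL brought to 0.2 mL → factor 200/10 = 20
Step 2: 50 μL + 450 μL = 500 μL total → factor 500/50 = 10
Step 3: 10 μL + 990 μL = 1000 μL total → factor 1000/10 = 100
Overall dilution factor = 20 × 10 × 100 = 20000
Stock = 0.100 nM × 20000 = 2000 nM = 2.00 μM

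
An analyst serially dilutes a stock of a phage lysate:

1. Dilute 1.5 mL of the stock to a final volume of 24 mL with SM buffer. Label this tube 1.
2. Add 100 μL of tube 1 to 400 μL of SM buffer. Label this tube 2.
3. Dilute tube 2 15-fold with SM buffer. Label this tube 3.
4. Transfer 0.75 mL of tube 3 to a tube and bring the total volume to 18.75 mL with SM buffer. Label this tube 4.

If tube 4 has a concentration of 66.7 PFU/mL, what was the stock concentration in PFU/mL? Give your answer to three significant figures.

Step 1: 1.5 mL brought to 24 mL → factor 24/1.5 = 16
Step 2: 100 μL + 400 μL = 500 μL total → factor 500/100 = 5
Step 3: 15-fold → factor 15
Step 4: 0.75 mL brought to 18.75 mL → factor 18.75/0.75 = 25
Overall dilution factor = 16 × 5 × 15 × 25 = 30000
Stock = 66.7 PFU/mL × 30000 = 2.00 × 10^6 PFU/mL

2.00 × 10^6 PFU/mL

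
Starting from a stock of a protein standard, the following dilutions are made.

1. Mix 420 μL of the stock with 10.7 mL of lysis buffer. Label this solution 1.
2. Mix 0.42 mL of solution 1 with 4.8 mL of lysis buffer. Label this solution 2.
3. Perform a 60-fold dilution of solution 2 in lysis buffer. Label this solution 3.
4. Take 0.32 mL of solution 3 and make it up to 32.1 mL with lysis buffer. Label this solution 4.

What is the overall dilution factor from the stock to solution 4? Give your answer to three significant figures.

1.98 × 10^6

Step 1: 420 μL + 10.7 mL = 11120 μL total → factor 11120/420 = 26.476
Step 2: 0.42 mL + 4.8 mL = 5.22 mL total → factor 5.22/0.42 = 12.429
Step 3: 60-fold → factor 60
Step 4: 0.32 mL brought to 32.1 mL → factor 32.1/0.32 = 100.31
Overall dilution factor = 26.476 × 12.429 × 60 × 100.31 = 1.9805 × 10^6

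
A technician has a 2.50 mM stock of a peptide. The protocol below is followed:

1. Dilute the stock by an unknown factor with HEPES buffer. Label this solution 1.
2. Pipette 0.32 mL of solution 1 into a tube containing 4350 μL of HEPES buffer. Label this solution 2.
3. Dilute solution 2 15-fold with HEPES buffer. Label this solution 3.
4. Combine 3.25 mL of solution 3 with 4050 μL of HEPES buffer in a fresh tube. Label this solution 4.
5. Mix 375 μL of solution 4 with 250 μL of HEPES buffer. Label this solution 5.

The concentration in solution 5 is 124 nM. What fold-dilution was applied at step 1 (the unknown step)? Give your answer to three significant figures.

Step 1: unknown factor x
Step 2: 0.32 mL + 4350 μL = 4.67 mL total → factor 4.67/0.32 = 14.594
Step 3: 15-fold → factor 15
Step 4: 3.25 mL + 4050 μL = 7.3 mL total → factor 7.3/3.25 = 2.2462
Step 5: 375 μL + 250 μL = 625 μL total → factor 625/375 = 1.6667
Product of known-step factors = 819.5
Overall factor = 2.50 mM / (124 nM) = 20161
x = 20161 / 819.5 = 24.6

24.6-fold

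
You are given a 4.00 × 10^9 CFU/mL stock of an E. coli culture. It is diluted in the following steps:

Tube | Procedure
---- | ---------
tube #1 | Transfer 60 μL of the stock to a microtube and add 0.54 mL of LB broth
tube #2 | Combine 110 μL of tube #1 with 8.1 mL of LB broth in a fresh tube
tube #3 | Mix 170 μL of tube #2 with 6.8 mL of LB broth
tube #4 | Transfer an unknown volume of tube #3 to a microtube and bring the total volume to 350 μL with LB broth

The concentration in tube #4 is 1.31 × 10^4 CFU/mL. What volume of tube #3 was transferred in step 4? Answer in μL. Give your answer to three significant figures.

Step 1: 60 μL + 0.54 mL = 600 μL total → factor 600/60 = 10
Step 2: 110 μL + 8.1 mL = 8210 μL total → factor 8210/110 = 74.636
Step 3: 170 μL + 6.8 mL = 6970 μL total → factor 6970/170 = 41
Step 4: v brought to 350 μL → factor = 350 μL/v
Product of known-step factors = 30601
Overall factor = 4.00 × 10^9 CFU/mL / (1.31 × 10^4 CFU/mL) = 3.0534 × 10^5
Step-4 factor = 3.0534 × 10^5 / 30601 = 9.9782
v = 350 μL / 9.9782 = 35.1 μL

35.1 μL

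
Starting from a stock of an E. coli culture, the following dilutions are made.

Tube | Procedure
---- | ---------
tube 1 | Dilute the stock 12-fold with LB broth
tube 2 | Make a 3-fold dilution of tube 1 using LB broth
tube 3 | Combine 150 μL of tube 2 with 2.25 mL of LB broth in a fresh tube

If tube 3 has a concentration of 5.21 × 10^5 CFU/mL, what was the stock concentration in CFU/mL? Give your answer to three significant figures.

Step 1: 12-fold → factor 12
Step 2: 3-fold → factor 3
Step 3: 150 μL + 2.25 mL = 2400 μL total → factor 2400/150 = 16
Overall dilution factor = 12 × 3 × 16 = 576
Stock = 5.21 × 10^5 CFU/mL × 576 = 3.00 × 10^8 CFU/mL

3.00 × 10^8 CFU/mL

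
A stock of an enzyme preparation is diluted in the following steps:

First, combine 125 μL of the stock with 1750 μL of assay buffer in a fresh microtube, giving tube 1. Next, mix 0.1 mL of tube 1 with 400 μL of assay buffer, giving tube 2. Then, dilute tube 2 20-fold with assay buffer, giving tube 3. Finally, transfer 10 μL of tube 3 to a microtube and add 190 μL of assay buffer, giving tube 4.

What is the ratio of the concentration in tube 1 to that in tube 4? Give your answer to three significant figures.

2.00 × 10^3

Step 1: 125 μL + 1750 μL = 1875 μL total → factor 1875/125 = 15
Step 2: 0.1 mL + 400 μL = 0.5 mL total → factor 0.5/0.1 = 5
Step 3: 20-fold → factor 20
Step 4: 10 μL + 190 μL = 200 μL total → factor 200/10 = 20
Dilution factor to tube 1 = 15; to tube 4 = 30000
[tube 1]/[tube 4] = (factor to tube 4)/(factor to tube 1) = 30000/15 = 2.00 × 10^3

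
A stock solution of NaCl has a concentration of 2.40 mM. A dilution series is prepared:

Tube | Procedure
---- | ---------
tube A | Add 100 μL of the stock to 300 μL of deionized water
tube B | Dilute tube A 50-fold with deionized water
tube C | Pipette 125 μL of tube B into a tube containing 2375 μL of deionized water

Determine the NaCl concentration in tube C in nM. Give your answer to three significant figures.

600 nM

Step 1: 100 μL + 300 μL = 400 μL total → factor 400/100 = 4
Step 2: 50-fold → factor 50
Step 3: 125 μL + 2375 μL = 2500 μL total → factor 2500/125 = 20
Overall dilution factor = 4 × 50 × 20 = 4000
Final = 2.40 mM / 4000 = 0.0006000 mM = 600 nM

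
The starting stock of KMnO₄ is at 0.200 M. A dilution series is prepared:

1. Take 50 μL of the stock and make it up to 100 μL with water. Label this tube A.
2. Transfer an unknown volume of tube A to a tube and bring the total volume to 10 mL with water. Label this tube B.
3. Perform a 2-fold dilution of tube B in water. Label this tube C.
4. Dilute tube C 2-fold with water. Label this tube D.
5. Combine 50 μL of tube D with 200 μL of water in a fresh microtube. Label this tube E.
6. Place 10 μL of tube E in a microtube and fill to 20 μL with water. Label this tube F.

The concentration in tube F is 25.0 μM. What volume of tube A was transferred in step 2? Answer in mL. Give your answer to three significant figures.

Step 1: 50 μL brought to 100 μL → factor 100/50 = 2
Step 2: v brought to 10 mL → factor = 10 mL/v
Step 3: 2-fold → factor 2
Step 4: 2-fold → factor 2
Step 5: 50 μL + 200 μL = 250 μL total → factor 250/50 = 5
Step 6: 10 μL brought to 20 μL → factor 20/10 = 2
Product of known-step factors = 80
Overall factor = 0.200 M / (25.0 μM) = 8000
Step-2 factor = 8000 / 80 = 100
v = 10 mL / 100 = 0.100 mL

0.100 mL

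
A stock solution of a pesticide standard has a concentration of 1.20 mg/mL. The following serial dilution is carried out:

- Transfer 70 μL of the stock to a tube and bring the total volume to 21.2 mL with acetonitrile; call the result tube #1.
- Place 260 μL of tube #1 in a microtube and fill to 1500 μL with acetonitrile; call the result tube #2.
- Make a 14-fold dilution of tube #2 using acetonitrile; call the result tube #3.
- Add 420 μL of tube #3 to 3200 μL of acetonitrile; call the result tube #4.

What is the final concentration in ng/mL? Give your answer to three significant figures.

Step 1: 70 μL brought to 21.2 mL → factor 21200/70 = 302.86
Step 2: 260 μL brought to 1500 μL → factor 1500/260 = 5.7692
Step 3: 14-fold → factor 14
Step 4: 420 μL + 3200 μL = 3620 μL total → factor 3620/420 = 8.619
Overall dilution factor = 302.86 × 5.7692 × 14 × 8.619 = 2.1084 × 10^5
Final = 1.20 mg/mL / 2.1084 × 10^5 = 5.692 × 10^-6 mg/mL = 5.69 ng/mL

5.69 ng/mL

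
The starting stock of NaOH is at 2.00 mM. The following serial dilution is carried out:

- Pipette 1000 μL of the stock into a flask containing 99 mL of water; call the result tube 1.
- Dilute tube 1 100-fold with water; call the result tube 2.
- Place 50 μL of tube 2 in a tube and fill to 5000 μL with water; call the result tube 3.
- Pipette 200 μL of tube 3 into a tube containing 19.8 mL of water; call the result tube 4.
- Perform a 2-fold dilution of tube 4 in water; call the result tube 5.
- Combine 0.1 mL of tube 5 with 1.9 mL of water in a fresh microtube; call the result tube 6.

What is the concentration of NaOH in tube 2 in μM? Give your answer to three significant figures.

0.200 μM

Step 1: 1000 μL + 99 mL = 1 × 10^5 μL total → factor 1 × 10^5/1000 = 100
Step 2: 100-fold → factor 100
Dilution factor through tube 2 = 100 × 100 = 10000
[tube 2] = 2.00 mM / 10000 = 0.0002000 mM = 0.200 μM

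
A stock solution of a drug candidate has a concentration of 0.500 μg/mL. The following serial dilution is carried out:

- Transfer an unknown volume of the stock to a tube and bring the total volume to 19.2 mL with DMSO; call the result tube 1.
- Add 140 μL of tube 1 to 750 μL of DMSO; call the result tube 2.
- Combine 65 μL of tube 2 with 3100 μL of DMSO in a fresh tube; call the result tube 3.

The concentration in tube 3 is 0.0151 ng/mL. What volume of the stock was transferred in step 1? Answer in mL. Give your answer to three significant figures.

0.179 mL

Step 1: v brought to 19.2 mL → factor = 19.2 mL/v
Step 2: 140 μL + 750 μL = 890 μL total → factor 890/140 = 6.3571
Step 3: 65 μL + 3100 μL = 3165 μL total → factor 3165/65 = 48.692
Product of known-step factors = 309.54
Overall factor = 0.500 μg/mL / (0.0151 ng/mL) = 33113
Step-1 factor = 33113 / 309.54 = 106.97
v = 19.2 mL / 106.97 = 0.179 mL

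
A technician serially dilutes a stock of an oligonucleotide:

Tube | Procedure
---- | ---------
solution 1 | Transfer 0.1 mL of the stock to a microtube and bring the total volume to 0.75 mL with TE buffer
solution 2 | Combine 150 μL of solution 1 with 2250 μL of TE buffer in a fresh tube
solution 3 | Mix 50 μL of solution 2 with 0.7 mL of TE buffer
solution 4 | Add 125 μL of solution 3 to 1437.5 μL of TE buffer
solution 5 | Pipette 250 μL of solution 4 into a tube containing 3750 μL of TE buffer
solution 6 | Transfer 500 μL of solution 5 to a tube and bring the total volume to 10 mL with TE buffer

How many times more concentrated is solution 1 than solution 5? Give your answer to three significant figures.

Step 1: 0.1 mL brought to 0.75 mL → factor 0.75/0.1 = 7.5
Step 2: 150 μL + 2250 μL = 2400 μL total → factor 2400/150 = 16
Step 3: 50 μL + 0.7 mL = 750 μL total → factor 750/50 = 15
Step 4: 125 μL + 1437.5 μL = 1562.5 μL total → factor 1562.5/125 = 12.5
Step 5: 250 μL + 3750 μL = 4000 μL total → factor 4000/250 = 16
Dilution factor to solution 1 = 7.5; to solution 5 = 3.6 × 10^5
[solution 1]/[solution 5] = (factor to solution 5)/(factor to solution 1) = 3.6 × 10^5/7.5 = 4.80 × 10^4

4.80 × 10^4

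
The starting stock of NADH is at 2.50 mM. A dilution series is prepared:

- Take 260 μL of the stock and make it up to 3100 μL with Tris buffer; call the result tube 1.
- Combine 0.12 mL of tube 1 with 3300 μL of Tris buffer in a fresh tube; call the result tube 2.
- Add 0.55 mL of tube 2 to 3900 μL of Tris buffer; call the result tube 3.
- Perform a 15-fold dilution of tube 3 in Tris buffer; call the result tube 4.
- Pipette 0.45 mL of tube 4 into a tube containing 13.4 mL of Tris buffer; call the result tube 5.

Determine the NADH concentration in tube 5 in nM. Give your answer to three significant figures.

Step 1: 260 μL brought to 3100 μL → factor 3100/260 = 11.923
Step 2: 0.12 mL + 3300 μL = 3.42 mL total → factor 3.42/0.12 = 28.5
Step 3: 0.55 mL + 3900 μL = 4.45 mL total → factor 4.45/0.55 = 8.0909
Step 4: 15-fold → factor 15
Step 5: 0.45 mL + 13.4 mL = 13.85 mL total → factor 13.85/0.45 = 30.778
Overall dilution factor = 11.923 × 28.5 × 8.0909 × 15 × 30.778 = 1.2693 × 10^6
Final = 2.50 mM / 1.2693 × 10^6 = 1.970 × 10^-6 mM = 1.97 nM

1.97 nM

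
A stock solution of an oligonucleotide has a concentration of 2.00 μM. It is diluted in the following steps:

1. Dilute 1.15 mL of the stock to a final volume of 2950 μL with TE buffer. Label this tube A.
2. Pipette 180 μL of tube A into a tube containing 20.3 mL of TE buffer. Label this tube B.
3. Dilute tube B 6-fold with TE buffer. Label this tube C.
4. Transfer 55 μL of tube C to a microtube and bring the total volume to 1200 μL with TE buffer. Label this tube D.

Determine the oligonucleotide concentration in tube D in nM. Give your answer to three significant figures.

0.0523 nM

Step 1: 1.15 mL brought to 2950 μL → factor 2.95/1.15 = 2.5652
Step 2: 180 μL + 20.3 mL = 20480 μL total → factor 20480/180 = 113.78
Step 3: 6-fold → factor 6
Step 4: 55 μL brought to 1200 μL → factor 1200/55 = 21.818
Overall dilution factor = 2.5652 × 113.78 × 6 × 21.818 = 38208
Final = 2.00 μM / 38208 = 5.235 × 10^-5 μM = 0.0523 nM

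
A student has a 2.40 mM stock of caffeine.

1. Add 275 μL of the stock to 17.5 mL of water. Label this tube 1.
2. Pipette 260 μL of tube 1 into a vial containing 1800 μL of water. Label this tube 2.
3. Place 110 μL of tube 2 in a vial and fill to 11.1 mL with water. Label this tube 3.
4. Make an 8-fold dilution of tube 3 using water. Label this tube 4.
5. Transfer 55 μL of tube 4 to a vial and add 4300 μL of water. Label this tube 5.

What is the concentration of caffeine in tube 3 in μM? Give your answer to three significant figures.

Step 1: 275 μL + 17.5 mL = 17775 μL total → factor 17775/275 = 64.636
Step 2: 260 μL + 1800 μL = 2060 μL total → factor 2060/260 = 7.9231
Step 3: 110 μL brought to 11.1 mL → factor 11100/110 = 100.91
Dilution factor through tube 3 = 64.636 × 7.9231 × 100.91 = 51677
[tube 3] = 2.40 mM / 51677 = 4.644 × 10^-5 mM = 0.0464 μM

0.0464 μM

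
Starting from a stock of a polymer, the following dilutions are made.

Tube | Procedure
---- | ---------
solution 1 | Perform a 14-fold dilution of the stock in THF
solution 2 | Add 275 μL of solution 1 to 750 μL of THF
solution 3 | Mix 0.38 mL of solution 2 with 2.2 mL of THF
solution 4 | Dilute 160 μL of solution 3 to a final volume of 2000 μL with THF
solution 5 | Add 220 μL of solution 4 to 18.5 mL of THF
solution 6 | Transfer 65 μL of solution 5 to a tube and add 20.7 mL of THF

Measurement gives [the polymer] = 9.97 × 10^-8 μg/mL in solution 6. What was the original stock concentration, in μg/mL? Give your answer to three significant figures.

12.0 μg/mL

Step 1: 14-fold → factor 14
Step 2: 275 μL + 750 μL = 1025 μL total → factor 1025/275 = 3.7273
Step 3: 0.38 mL + 2.2 mL = 2.58 mL total → factor 2.58/0.38 = 6.7895
Step 4: 160 μL brought to 2000 μL → factor 2000/160 = 12.5
Step 5: 220 μL + 18.5 mL = 18720 μL total → factor 18720/220 = 85.091
Step 6: 65 μL + 20.7 mL = 20765 μL total → factor 20765/65 = 319.46
Overall dilution factor = 14 × 3.7273 × 6.7895 × 12.5 × 85.091 × 319.46 = 1.2038 × 10^8
Stock = 9.97 × 10^-8 μg/mL × 1.2038 × 10^8 = 12.0 μg/mL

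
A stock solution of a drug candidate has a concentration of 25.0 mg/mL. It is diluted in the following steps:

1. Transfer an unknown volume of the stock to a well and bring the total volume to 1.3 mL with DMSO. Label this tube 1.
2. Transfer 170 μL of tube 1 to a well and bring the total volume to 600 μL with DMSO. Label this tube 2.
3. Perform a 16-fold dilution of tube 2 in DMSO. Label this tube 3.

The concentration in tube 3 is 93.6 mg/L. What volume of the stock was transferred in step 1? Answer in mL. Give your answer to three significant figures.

Step 1: v brought to 1.3 mL → factor = 1.3 mL/v
Step 2: 170 μL brought to 600 μL → factor 600/170 = 3.5294
Step 3: 16-fold → factor 16
Product of known-step factors = 56.471
Overall factor = 25.0 mg/mL / (93.6 mg/L) = 267.09
Step-1 factor = 267.09 / 56.471 = 4.7298
v = 1.3 mL / 4.7298 = 0.275 mL

0.275 mL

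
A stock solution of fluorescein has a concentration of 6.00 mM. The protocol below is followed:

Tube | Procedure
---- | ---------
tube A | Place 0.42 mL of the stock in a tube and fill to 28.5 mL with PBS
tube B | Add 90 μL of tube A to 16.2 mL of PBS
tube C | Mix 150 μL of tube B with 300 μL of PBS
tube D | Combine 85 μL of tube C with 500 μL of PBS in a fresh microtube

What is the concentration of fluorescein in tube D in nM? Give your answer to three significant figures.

Step 1: 0.42 mL brought to 28.5 mL → factor 28.5/0.42 = 67.857
Step 2: 90 μL + 16.2 mL = 16290 μL total → factor 16290/90 = 181
Step 3: 150 μL + 300 μL = 450 μL total → factor 450/150 = 3
Step 4: 85 μL + 500 μL = 585 μL total → factor 585/85 = 6.8824
Overall dilution factor = 67.857 × 181 × 3 × 6.8824 = 2.5359 × 10^5
Final = 6.00 mM / 2.5359 × 10^5 = 2.366 × 10^-5 mM = 23.7 nM

23.7 nM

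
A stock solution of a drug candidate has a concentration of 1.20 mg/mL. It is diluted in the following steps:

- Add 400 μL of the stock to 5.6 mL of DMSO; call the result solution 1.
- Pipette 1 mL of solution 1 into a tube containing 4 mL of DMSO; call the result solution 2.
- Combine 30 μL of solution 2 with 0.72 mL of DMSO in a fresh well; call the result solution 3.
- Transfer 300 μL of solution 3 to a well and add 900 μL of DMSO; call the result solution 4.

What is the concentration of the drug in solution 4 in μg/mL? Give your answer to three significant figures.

Step 1: 400 μL + 5.6 mL = 6000 μL total → factor 6000/400 = 15
Step 2: 1 mL + 4 mL = 5 mL total → factor 5/1 = 5
Step 3: 30 μL + 0.72 mL = 750 μL total → factor 750/30 = 25
Step 4: 300 μL + 900 μL = 1200 μL total → factor 1200/300 = 4
Overall dilution factor = 15 × 5 × 25 × 4 = 7500
Final = 1.20 mg/mL / 7500 = 0.0001600 mg/mL = 0.160 μg/mL

0.160 μg/mL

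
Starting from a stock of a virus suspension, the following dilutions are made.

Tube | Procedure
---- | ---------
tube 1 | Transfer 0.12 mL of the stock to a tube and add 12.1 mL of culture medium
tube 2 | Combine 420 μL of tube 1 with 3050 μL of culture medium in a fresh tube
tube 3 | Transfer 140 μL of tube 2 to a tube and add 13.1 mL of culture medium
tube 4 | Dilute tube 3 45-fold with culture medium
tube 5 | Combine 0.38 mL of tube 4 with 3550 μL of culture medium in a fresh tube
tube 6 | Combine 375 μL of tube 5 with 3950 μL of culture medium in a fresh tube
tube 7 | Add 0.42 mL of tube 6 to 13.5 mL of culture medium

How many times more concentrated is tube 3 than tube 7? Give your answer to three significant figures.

Step 1: 0.12 mL + 12.1 mL = 12.22 mL total → factor 12.22/0.12 = 101.83
Step 2: 420 μL + 3050 μL = 3470 μL total → factor 3470/420 = 8.2619
Step 3: 140 μL + 13.1 mL = 13240 μL total → factor 13240/140 = 94.571
Step 4: 45-fold → factor 45
Step 5: 0.38 mL + 3550 μL = 3.93 mL total → factor 3.93/0.38 = 10.342
Step 6: 375 μL + 3950 μL = 4325 μL total → factor 4325/375 = 11.533
Step 7: 0.42 mL + 13.5 mL = 13.92 mL total → factor 13.92/0.42 = 33.143
Dilution factor to tube 3 = 79566; to tube 7 = 1.4155 × 10^10
[tube 3]/[tube 7] = (factor to tube 7)/(factor to tube 3) = 1.4155 × 10^10/79566 = 1.78 × 10^5

1.78 × 10^5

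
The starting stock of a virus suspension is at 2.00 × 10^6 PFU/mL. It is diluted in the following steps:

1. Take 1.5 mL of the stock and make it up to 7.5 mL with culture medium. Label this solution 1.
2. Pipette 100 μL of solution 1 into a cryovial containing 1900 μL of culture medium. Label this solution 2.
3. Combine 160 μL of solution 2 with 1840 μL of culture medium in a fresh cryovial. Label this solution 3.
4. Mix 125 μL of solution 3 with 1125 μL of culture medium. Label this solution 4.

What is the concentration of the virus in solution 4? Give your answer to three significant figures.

Step 1: 1.5 mL brought to 7.5 mL → factor 7.5/1.5 = 5
Step 2: 100 μL + 1900 μL = 2000 μL total → factor 2000/100 = 20
Step 3: 160 μL + 1840 μL = 2000 μL total → factor 2000/160 = 12.5
Step 4: 125 μL + 1125 μL = 1250 μL total → factor 1250/125 = 10
Overall dilution factor = 5 × 20 × 12.5 × 10 = 12500
Final = 2.00 × 10^6 PFU/mL / 12500 = 160 PFU/mL

160 PFU/mL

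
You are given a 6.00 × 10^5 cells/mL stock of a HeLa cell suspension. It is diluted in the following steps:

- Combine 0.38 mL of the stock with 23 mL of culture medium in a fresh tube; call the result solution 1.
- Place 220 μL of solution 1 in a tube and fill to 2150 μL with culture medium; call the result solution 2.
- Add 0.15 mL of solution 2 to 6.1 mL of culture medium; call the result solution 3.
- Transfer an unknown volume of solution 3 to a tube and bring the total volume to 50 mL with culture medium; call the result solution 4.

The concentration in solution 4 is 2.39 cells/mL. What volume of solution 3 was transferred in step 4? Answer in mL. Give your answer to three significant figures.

4.99 mL

Step 1: 0.38 mL + 23 mL = 23.38 mL total → factor 23.38/0.38 = 61.526
Step 2: 220 μL brought to 2150 μL → factor 2150/220 = 9.7727
Step 3: 0.15 mL + 6.1 mL = 6.25 mL total → factor 6.25/0.15 = 41.667
Step 4: v brought to 50 mL → factor = 50 mL/v
Product of known-step factors = 25053
Overall factor = 6.00 × 10^5 cells/mL / (2.39 cells/mL) = 2.5105 × 10^5
Step-4 factor = 2.5105 × 10^5 / 25053 = 10.02
v = 50 mL / 10.02 = 4.99 mL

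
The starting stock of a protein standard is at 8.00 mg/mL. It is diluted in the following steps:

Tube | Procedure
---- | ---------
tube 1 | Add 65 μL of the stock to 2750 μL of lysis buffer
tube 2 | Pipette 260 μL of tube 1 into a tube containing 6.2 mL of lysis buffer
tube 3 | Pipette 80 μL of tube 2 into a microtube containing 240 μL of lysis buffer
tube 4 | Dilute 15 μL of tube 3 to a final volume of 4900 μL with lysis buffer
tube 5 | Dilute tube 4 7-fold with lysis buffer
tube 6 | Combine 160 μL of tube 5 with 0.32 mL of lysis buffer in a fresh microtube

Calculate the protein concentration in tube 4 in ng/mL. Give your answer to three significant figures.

Step 1: 65 μL + 2750 μL = 2815 μL total → factor 2815/65 = 43.308
Step 2: 260 μL + 6.2 mL = 6460 μL total → factor 6460/260 = 24.846
Step 3: 80 μL + 240 μL = 320 μL total → factor 320/80 = 4
Step 4: 15 μL brought to 4900 μL → factor 4900/15 = 326.67
Dilution factor through tube 4 = 43.308 × 24.846 × 4 × 326.67 = 1.406 × 10^6
[tube 4] = 8.00 mg/mL / 1.406 × 10^6 = 5.690 × 10^-6 mg/mL = 5.69 ng/mL

5.69 ng/mL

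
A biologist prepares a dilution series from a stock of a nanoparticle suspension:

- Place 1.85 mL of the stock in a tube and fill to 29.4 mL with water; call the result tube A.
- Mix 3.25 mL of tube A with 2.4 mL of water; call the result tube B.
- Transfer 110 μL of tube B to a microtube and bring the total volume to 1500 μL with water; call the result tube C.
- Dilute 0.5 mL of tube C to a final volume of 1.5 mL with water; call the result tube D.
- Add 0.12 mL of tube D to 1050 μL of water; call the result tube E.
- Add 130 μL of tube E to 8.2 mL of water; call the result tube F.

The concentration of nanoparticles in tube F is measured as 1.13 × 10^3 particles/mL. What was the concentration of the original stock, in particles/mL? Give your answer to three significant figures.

7.98 × 10^8 particles/mL

Step 1: 1.85 mL brought to 29.4 mL → factor 29.4/1.85 = 15.892
Step 2: 3.25 mL + 2.4 mL = 5.65 mL total → factor 5.65/3.25 = 1.7385
Step 3: 110 μL brought to 1500 μL → factor 1500/110 = 13.636
Step 4: 0.5 mL brought to 1.5 mL → factor 1.5/0.5 = 3
Step 5: 0.12 mL + 1050 μL = 1.17 mL total → factor 1.17/0.12 = 9.75
Step 6: 130 μL + 8.2 mL = 8330 μL total → factor 8330/130 = 64.077
Overall dilution factor = 15.892 × 1.7385 × 13.636 × 3 × 9.75 × 64.077 = 7.061 × 10^5
Stock = 1.13 × 10^3 particles/mL × 7.061 × 10^5 = 7.98 × 10^8 particles/mL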